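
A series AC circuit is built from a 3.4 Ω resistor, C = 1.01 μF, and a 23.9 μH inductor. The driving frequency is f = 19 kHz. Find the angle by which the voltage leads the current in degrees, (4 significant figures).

-58.00°

ω = 2πf = 119400 rad/s
X_L = ωL = 2.853 Ω
X_C = 1/(ωC) = 8.294 Ω
Net reactance X = X_L − X_C = -5.440 Ω
Z = 3.400 − j5.440 Ω
|Z| = √(3.400² + 5.440²) = 6.415 Ω
∠Z = arctan(-5.440/3.400) = -58.00°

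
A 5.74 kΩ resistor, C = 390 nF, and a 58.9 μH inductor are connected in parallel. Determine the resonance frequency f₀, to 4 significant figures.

33.21 kHz

ω₀ = 1/√(LC) = 1/√(5.89e-05 × 3.9e-07) = 208600 rad/s
f₀ = ω₀/(2π) = 33.21 kHz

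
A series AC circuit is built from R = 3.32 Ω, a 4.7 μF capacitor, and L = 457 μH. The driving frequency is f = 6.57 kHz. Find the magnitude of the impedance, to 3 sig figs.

14.1 Ω

ω = 2πf = 41280 rad/s
X_L = ωL = 18.9 Ω
X_C = 1/(ωC) = 5.15 Ω
Net reactance X = X_L − X_C = 13.7 Ω
Z = 3.32 + j13.7 Ω
|Z| = √(3.32² + 13.7²) = 14.1 Ω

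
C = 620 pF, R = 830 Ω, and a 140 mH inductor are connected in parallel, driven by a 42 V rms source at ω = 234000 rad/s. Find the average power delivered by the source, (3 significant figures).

2.13 W

X_L = ωL = 32800 Ω
X_C = 1/(ωC) = 6890 Ω
Parallel: admittances add. Y = 1/R + 1/(jωL) + jωC
Y = (0.00120 + j0.000115) S
|Y| = 0.00121 S → |Z| = 1/|Y| = 826 Ω, ∠Z = −∠Y = -5.43°
I = V/|Z| = 50.8 mA
P = VI cos φ = 42 × 0.0508 × cos(-5.43°) = 2.13 W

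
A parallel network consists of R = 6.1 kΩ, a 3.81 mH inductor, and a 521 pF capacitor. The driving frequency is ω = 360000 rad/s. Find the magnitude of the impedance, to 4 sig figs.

X_L = ωL = 1372 Ω
X_C = 1/(ωC) = 5332 Ω
Parallel: admittances add. Y = 1/R + 1/(jωL) + jωC
Y = (0.0001639 − j0.0005415) S
|Y| = 0.0005658 S → |Z| = 1/|Y| = 1767 Ω, ∠Z = −∠Y = 73.16°

1767 Ω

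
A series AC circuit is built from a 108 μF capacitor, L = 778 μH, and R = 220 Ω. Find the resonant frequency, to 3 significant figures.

549 Hz

ω₀ = 1/√(LC) = 1/√(0.000778 × 0.000108) = 3450 rad/s
f₀ = ω₀/(2π) = 549 Hz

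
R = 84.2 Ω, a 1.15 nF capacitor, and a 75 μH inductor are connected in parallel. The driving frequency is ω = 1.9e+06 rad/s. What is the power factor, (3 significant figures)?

0.926

X_L = ωL = 142 Ω
X_C = 1/(ωC) = 458 Ω
Parallel: admittances add. Y = 1/R + 1/(jωL) + jωC
Y = (0.0119 − j0.00483) S
|Y| = 0.0128 S → |Z| = 1/|Y| = 78.0 Ω, ∠Z = −∠Y = 22.1°
cos φ = cos(22.1°) = 0.926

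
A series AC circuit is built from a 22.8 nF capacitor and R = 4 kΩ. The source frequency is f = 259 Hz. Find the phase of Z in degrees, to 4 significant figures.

-81.56°

ω = 2πf = 1627 rad/s
X_C = 1/(ωC) = 26950 Ω
Z = 4000 − j26950 Ω
|Z| = √(4000² + 26950²) = 27250 Ω
∠Z = arctan(-26950/4000) = -81.56°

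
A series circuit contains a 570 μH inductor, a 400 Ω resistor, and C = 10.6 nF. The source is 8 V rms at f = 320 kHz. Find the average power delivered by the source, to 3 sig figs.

18.7 mW

ω = 2πf = 2.011e+06 rad/s
X_L = ωL = 1150 Ω
X_C = 1/(ωC) = 46.9 Ω
Net reactance X = X_L − X_C = 1100 Ω
Z = 400 + j1100 Ω
|Z| = √(400² + 1100²) = 1170 Ω
∠Z = arctan(1100/400) = 70.0°
I = V/|Z| = 6.84 mA
P = VI cos φ = 8 × 0.00684 × cos(70.0°) = 18.7 mW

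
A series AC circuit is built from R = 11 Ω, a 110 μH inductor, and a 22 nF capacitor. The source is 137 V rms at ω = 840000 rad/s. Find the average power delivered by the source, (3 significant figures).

X_L = ωL = 92.4 Ω
X_C = 1/(ωC) = 54.1 Ω
Net reactance X = X_L − X_C = 38.3 Ω
Z = 11.0 + j38.3 Ω
|Z| = √(11.0² + 38.3²) = 39.8 Ω
∠Z = arctan(38.3/11.0) = 74.0°
I = V/|Z| = 3.44 A
P = VI cos φ = 137 × 3.44 × cos(74.0°) = 130 W

130 W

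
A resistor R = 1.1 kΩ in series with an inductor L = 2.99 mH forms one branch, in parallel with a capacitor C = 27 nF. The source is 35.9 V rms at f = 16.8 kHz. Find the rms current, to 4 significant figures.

98.40 mA

ω = 2πf = 105600 rad/s
X_L = ωL = 315.6 Ω
X_C = 1/(ωC) = 350.9 Ω
Branch 1 (R+jX_L): Z₁ = 1100 + j315.6 Ω, |Z₁| = 1144 Ω
Branch 2 (−jX_C): Z₂ = −j350.9 Ω
Parallel: Z = Z₁Z₂/(Z₁+Z₂), |Z| = 364.8 Ω, ∠Z = -72.15°
I = V/|Z| = 35.9/364.8 = 98.40 mA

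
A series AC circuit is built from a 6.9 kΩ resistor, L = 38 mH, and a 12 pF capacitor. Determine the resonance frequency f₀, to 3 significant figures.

ω₀ = 1/√(LC) = 1/√(0.038 × 1.2e-11) = 1.481e+06 rad/s
f₀ = ω₀/(2π) = 236 kHz

236 kHz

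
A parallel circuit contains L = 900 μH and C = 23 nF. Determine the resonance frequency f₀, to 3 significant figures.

35.0 kHz

ω₀ = 1/√(LC) = 1/√(0.0009 × 2.3e-08) = 219800 rad/s
f₀ = ω₀/(2π) = 35.0 kHz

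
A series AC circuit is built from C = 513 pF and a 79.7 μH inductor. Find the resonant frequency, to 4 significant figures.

787.1 kHz

ω₀ = 1/√(LC) = 1/√(7.97e-05 × 5.13e-10) = 4.946e+06 rad/s
f₀ = ω₀/(2π) = 787.1 kHz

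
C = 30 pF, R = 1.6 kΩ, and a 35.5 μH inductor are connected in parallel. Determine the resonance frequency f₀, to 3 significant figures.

4.88 MHz

ω₀ = 1/√(LC) = 1/√(3.55e-05 × 3e-11) = 3.064e+07 rad/s
f₀ = ω₀/(2π) = 4.88 MHz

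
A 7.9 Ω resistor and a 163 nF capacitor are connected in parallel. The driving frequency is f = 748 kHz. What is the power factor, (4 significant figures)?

0.1630

ω = 2πf = 4.7e+06 rad/s
X_C = 1/(ωC) = 1.305 Ω
Parallel: admittances add. Y = 1/R + jωC
Y = (0.1266 + j0.7661) S
|Y| = 0.7765 S → |Z| = 1/|Y| = 1.288 Ω, ∠Z = −∠Y = -80.62°
cos φ = cos(-80.62°) = 0.1630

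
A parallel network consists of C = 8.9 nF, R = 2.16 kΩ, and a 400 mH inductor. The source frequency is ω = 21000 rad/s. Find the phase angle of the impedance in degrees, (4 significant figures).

X_L = ωL = 8400 Ω
X_C = 1/(ωC) = 5350 Ω
Parallel: admittances add. Y = 1/R + 1/(jωL) + jωC
Y = (0.0004630 + j6.785e-05) S
|Y| = 0.0004679 S → |Z| = 1/|Y| = 2137 Ω, ∠Z = −∠Y = -8.338°

-8.338°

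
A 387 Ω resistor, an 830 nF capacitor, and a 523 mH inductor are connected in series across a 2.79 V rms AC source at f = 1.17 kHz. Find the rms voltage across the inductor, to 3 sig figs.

ω = 2πf = 7351 rad/s
X_L = ωL = 3840 Ω
X_C = 1/(ωC) = 164 Ω
Net reactance X = X_L − X_C = 3680 Ω
Z = 387 + j3680 Ω
|Z| = √(387² + 3680²) = 3700 Ω
I = V/|Z| = 754 μA
V_L = I·|Z_L| = 0.000754 × 3840 = 2.90 V

2.90 V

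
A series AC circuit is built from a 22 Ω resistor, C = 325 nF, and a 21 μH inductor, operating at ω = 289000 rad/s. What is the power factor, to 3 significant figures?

X_L = ωL = 6.07 Ω
X_C = 1/(ωC) = 10.6 Ω
Net reactance X = X_L − X_C = -4.58 Ω
Z = 22.0 − j4.58 Ω
|Z| = √(22.0² + 4.58²) = 22.5 Ω
∠Z = arctan(-4.58/22.0) = -11.8°
cos φ = cos(-11.8°) = 0.979

0.979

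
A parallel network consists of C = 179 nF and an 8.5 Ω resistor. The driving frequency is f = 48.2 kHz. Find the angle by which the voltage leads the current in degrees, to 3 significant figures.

ω = 2πf = 302800 rad/s
X_C = 1/(ωC) = 18.4 Ω
Parallel: admittances add. Y = 1/R + jωC
Y = (0.118 + j0.0542) S
|Y| = 0.130 S → |Z| = 1/|Y| = 7.72 Ω, ∠Z = −∠Y = -24.7°

-24.7°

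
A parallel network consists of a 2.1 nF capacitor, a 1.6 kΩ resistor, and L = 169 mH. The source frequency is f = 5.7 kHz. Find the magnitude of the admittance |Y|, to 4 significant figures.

631.4 μS

ω = 2πf = 35810 rad/s
X_L = ωL = 6053 Ω
X_C = 1/(ωC) = 13300 Ω
Parallel: admittances add. Y = 1/R + 1/(jωL) + jωC
Y = (0.0006250 − j9.001e-05) S
|Y| = 0.0006314 S → |Z| = 1/|Y| = 1584 Ω, ∠Z = −∠Y = 8.195°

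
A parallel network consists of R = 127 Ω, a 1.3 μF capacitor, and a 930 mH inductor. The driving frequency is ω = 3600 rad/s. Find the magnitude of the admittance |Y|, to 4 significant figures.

9.011 mS

X_L = ωL = 3348 Ω
X_C = 1/(ωC) = 213.7 Ω
Parallel: admittances add. Y = 1/R + 1/(jωL) + jωC
Y = (0.007874 + j0.004381) S
|Y| = 0.009011 S → |Z| = 1/|Y| = 111.0 Ω, ∠Z = −∠Y = -29.09°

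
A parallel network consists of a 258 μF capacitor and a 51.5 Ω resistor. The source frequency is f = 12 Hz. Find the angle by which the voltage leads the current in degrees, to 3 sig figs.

ω = 2πf = 75.40 rad/s
X_C = 1/(ωC) = 51.4 Ω
Parallel: admittances add. Y = 1/R + jωC
Y = (0.0194 + j0.0195) S
|Y| = 0.0275 S → |Z| = 1/|Y| = 36.4 Ω, ∠Z = −∠Y = -45.1°

-45.1°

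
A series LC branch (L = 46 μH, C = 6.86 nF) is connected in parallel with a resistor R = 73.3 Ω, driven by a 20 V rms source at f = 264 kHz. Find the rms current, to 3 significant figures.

ω = 2πf = 1.659e+06 rad/s
X_L = ωL = 76.3 Ω
X_C = 1/(ωC) = 87.9 Ω
Branch 1: Z₁ = R = 73.3 Ω
Branch 2 (series LC): Z₂ = j(X_L − X_C) = −j11.6 Ω
Parallel: Z = Z₁Z₂/(Z₁+Z₂), |Z| = 11.4 Ω, ∠Z = -81.0°
I = V/|Z| = 20/11.4 = 1.75 A

1.75 A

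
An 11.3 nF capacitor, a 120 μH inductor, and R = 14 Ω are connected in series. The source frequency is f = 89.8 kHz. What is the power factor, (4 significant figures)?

0.1552

ω = 2πf = 564200 rad/s
X_L = ωL = 67.71 Ω
X_C = 1/(ωC) = 156.8 Ω
Net reactance X = X_L − X_C = -89.14 Ω
Z = 14.00 − j89.14 Ω
|Z| = √(14.00² + 89.14²) = 90.23 Ω
∠Z = arctan(-89.14/14.00) = -81.07°
cos φ = cos(-81.07°) = 0.1552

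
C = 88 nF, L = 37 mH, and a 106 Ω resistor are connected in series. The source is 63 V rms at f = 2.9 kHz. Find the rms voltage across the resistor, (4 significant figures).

56.87 V

ω = 2πf = 18220 rad/s
X_L = ωL = 674.2 Ω
X_C = 1/(ωC) = 623.6 Ω
Net reactance X = X_L − X_C = 50.54 Ω
Z = 106.0 + j50.54 Ω
|Z| = √(106.0² + 50.54²) = 117.4 Ω
I = V/|Z| = 536.5 mA
V_R = I·|Z_R| = 0.5365 × 106.0 = 56.87 V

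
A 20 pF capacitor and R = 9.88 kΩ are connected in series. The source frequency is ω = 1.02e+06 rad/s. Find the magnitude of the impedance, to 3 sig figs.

X_C = 1/(ωC) = 49000 Ω
Z = 9880 − j49000 Ω
|Z| = √(9880² + 49000²) = 50000 Ω

50000 Ω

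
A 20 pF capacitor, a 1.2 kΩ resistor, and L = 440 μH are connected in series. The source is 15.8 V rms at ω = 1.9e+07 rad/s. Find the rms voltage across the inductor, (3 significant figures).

22.6 V

X_L = ωL = 8360 Ω
X_C = 1/(ωC) = 2630 Ω
Net reactance X = X_L − X_C = 5730 Ω
Z = 1200 + j5730 Ω
|Z| = √(1200² + 5730²) = 5850 Ω
I = V/|Z| = 2.70 mA
V_L = I·|Z_L| = 0.00270 × 8360 = 22.6 V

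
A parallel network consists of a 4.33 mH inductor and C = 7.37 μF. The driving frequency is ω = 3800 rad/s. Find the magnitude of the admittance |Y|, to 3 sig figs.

32.8 mS

X_L = ωL = 16.5 Ω
X_C = 1/(ωC) = 35.7 Ω
Parallel: admittances add. Y = 1/(jωL) + jωC
Y = (0 − j0.0328) S
|Y| = 0.0328 S → |Z| = 1/|Y| = 30.5 Ω, ∠Z = −∠Y = 90.0°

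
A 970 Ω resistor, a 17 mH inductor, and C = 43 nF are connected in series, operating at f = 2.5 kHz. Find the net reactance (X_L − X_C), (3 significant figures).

-1210 Ω

ω = 2πf = 15710 rad/s
X_L = ωL = 267 Ω
X_C = 1/(ωC) = 1480 Ω
X = 267 − 1480 = -1210 Ω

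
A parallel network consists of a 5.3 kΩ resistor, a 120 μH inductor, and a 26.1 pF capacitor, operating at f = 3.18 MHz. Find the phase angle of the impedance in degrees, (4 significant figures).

-28.96°

ω = 2πf = 1.998e+07 rad/s
X_L = ωL = 2398 Ω
X_C = 1/(ωC) = 1918 Ω
Parallel: admittances add. Y = 1/R + 1/(jωL) + jωC
Y = (0.0001887 + j0.0001044) S
|Y| = 0.0002156 S → |Z| = 1/|Y| = 4637 Ω, ∠Z = −∠Y = -28.96°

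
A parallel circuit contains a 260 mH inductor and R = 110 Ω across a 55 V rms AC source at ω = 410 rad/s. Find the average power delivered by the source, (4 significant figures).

27.50 W

X_L = ωL = 106.6 Ω
Parallel: admittances add. Y = 1/R + 1/(jωL)
Y = (0.009091 − j0.009381) S
|Y| = 0.01306 S → |Z| = 1/|Y| = 76.55 Ω, ∠Z = −∠Y = 45.90°
I = V/|Z| = 718.5 mA
P = VI cos φ = 55 × 0.7185 × cos(45.90°) = 27.50 W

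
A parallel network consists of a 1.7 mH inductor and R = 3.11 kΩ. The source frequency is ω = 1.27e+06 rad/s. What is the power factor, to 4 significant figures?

0.5703

X_L = ωL = 2159 Ω
Parallel: admittances add. Y = 1/R + 1/(jωL)
Y = (0.0003215 − j0.0004632) S
|Y| = 0.0005638 S → |Z| = 1/|Y| = 1774 Ω, ∠Z = −∠Y = 55.23°
cos φ = cos(55.23°) = 0.5703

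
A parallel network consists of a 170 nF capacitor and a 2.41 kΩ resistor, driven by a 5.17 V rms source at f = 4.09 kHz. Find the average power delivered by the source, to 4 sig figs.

11.09 mW

ω = 2πf = 25700 rad/s
X_C = 1/(ωC) = 228.9 Ω
Parallel: admittances add. Y = 1/R + jωC
Y = (0.0004149 + j0.004369) S
|Y| = 0.004388 S → |Z| = 1/|Y| = 227.9 Ω, ∠Z = −∠Y = -84.57°
I = V/|Z| = 22.69 mA
P = VI cos φ = 5.17 × 0.02269 × cos(-84.57°) = 11.09 mW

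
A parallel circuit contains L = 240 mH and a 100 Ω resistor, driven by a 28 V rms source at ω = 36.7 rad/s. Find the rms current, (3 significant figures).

X_L = ωL = 8.81 Ω
Parallel: admittances add. Y = 1/R + 1/(jωL)
Y = (0.0100 − j0.114) S
|Y| = 0.114 S → |Z| = 1/|Y| = 8.77 Ω, ∠Z = −∠Y = 85.0°
I = V/|Z| = 28/8.77 = 3.19 A

3.19 A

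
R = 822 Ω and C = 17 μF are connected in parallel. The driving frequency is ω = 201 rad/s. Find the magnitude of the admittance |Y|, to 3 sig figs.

X_C = 1/(ωC) = 293 Ω
Parallel: admittances add. Y = 1/R + jωC
Y = (0.00122 + j0.00342) S
|Y| = 0.00363 S → |Z| = 1/|Y| = 276 Ω, ∠Z = −∠Y = -70.4°

3.63 mS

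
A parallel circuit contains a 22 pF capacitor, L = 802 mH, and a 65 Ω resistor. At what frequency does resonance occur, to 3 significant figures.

37.9 kHz

ω₀ = 1/√(LC) = 1/√(0.802 × 2.2e-11) = 238100 rad/s
f₀ = ω₀/(2π) = 37.9 kHz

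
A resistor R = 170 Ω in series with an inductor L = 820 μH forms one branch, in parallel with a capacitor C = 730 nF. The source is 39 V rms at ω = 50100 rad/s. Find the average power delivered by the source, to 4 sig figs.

8.453 W

X_L = ωL = 41.08 Ω
X_C = 1/(ωC) = 27.34 Ω
Branch 1 (R+jX_L): Z₁ = 170.0 + j41.08 Ω, |Z₁| = 174.9 Ω
Branch 2 (−jX_C): Z₂ = −j27.34 Ω
Parallel: Z = Z₁Z₂/(Z₁+Z₂), |Z| = 28.04 Ω, ∠Z = -81.04°
I = V/|Z| = 1.391 A
P = VI cos φ = 39 × 1.391 × cos(-81.04°) = 8.453 W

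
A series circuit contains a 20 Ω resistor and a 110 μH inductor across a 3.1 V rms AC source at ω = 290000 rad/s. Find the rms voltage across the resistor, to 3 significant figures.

X_L = ωL = 31.9 Ω
Z = 20.0 + j31.9 Ω
|Z| = √(20.0² + 31.9²) = 37.7 Ω
I = V/|Z| = 82.3 mA
V_R = I·|Z_R| = 0.0823 × 20.0 = 1.65 V

1.65 V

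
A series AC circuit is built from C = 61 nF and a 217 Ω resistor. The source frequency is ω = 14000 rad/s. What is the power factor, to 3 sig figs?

0.182

X_C = 1/(ωC) = 1170 Ω
Z = 217 − j1170 Ω
|Z| = √(217² + 1170²) = 1190 Ω
∠Z = arctan(-1170/217) = -79.5°
cos φ = cos(-79.5°) = 0.182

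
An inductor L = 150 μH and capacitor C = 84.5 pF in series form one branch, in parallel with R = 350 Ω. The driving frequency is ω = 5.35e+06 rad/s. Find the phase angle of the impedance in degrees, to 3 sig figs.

X_L = ωL = 802 Ω
X_C = 1/(ωC) = 2210 Ω
Branch 1: Z₁ = R = 350 Ω
Branch 2 (series LC): Z₂ = j(X_L − X_C) = −j1410 Ω
Parallel: Z = Z₁Z₂/(Z₁+Z₂), |Z| = 340 Ω, ∠Z = -13.9°

-13.9°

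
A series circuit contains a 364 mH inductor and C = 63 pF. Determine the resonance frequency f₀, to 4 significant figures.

33.24 kHz

ω₀ = 1/√(LC) = 1/√(0.364 × 6.3e-11) = 208800 rad/s
f₀ = ω₀/(2π) = 33.24 kHz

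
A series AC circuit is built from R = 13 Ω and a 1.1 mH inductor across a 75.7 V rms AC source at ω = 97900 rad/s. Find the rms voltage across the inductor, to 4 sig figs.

X_L = ωL = 107.7 Ω
Z = 13.00 + j107.7 Ω
|Z| = √(13.00² + 107.7²) = 108.5 Ω
I = V/|Z| = 697.9 mA
V_L = I·|Z_L| = 0.6979 × 107.7 = 75.15 V

75.15 V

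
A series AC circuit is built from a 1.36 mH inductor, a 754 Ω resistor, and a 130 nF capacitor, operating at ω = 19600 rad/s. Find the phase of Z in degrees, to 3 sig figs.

-25.9°

X_L = ωL = 26.7 Ω
X_C = 1/(ωC) = 392 Ω
Net reactance X = X_L − X_C = -366 Ω
Z = 754 − j366 Ω
|Z| = √(754² + 366²) = 838 Ω
∠Z = arctan(-366/754) = -25.9°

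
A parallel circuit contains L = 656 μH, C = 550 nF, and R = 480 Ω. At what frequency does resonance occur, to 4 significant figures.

8.379 kHz

ω₀ = 1/√(LC) = 1/√(0.000656 × 5.5e-07) = 52650 rad/s
f₀ = ω₀/(2π) = 8.379 kHz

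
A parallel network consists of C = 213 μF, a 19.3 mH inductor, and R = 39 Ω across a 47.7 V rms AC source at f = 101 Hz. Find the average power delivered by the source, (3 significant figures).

58.3 W

ω = 2πf = 634.6 rad/s
X_L = ωL = 12.2 Ω
X_C = 1/(ωC) = 7.40 Ω
Parallel: admittances add. Y = 1/R + 1/(jωL) + jωC
Y = (0.0256 + j0.0535) S
|Y| = 0.0593 S → |Z| = 1/|Y| = 16.8 Ω, ∠Z = −∠Y = -64.4°
I = V/|Z| = 2.83 A
P = VI cos φ = 47.7 × 2.83 × cos(-64.4°) = 58.3 W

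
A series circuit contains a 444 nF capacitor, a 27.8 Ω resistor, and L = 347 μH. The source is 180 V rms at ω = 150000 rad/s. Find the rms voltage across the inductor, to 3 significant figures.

X_L = ωL = 52.0 Ω
X_C = 1/(ωC) = 15.0 Ω
Net reactance X = X_L − X_C = 37.0 Ω
Z = 27.8 + j37.0 Ω
|Z| = √(27.8² + 37.0²) = 46.3 Ω
I = V/|Z| = 3.89 A
V_L = I·|Z_L| = 3.89 × 52.0 = 202 V

202 V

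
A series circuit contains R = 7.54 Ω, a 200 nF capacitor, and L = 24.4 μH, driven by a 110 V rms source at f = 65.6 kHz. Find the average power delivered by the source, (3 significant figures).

ω = 2πf = 412200 rad/s
X_L = ωL = 10.1 Ω
X_C = 1/(ωC) = 12.1 Ω
Net reactance X = X_L − X_C = -2.07 Ω
Z = 7.54 − j2.07 Ω
|Z| = √(7.54² + 2.07²) = 7.82 Ω
∠Z = arctan(-2.07/7.54) = -15.4°
I = V/|Z| = 14.1 A
P = VI cos φ = 110 × 14.1 × cos(-15.4°) = 1.49 kW

1.49 kW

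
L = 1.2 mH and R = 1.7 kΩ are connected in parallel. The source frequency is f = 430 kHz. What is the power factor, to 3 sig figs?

ω = 2πf = 2.702e+06 rad/s
X_L = ωL = 3240 Ω
Parallel: admittances add. Y = 1/R + 1/(jωL)
Y = (0.000588 − j0.000308) S
|Y| = 0.000664 S → |Z| = 1/|Y| = 1510 Ω, ∠Z = −∠Y = 27.7°
cos φ = cos(27.7°) = 0.886

0.886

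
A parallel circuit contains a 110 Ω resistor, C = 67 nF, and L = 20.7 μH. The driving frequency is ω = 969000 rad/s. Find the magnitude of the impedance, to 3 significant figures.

56.8 Ω

X_L = ωL = 20.1 Ω
X_C = 1/(ωC) = 15.4 Ω
Parallel: admittances add. Y = 1/R + 1/(jωL) + jωC
Y = (0.00909 + j0.0151) S
|Y| = 0.0176 S → |Z| = 1/|Y| = 56.8 Ω, ∠Z = −∠Y = -58.9°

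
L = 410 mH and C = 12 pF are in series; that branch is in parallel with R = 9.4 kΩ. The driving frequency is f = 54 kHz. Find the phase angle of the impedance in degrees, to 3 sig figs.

-5.04°

ω = 2πf = 339300 rad/s
X_L = ωL = 139000 Ω
X_C = 1/(ωC) = 246000 Ω
Branch 1: Z₁ = R = 9400 Ω
Branch 2 (series LC): Z₂ = j(X_L − X_C) = −j106000 Ω
Parallel: Z = Z₁Z₂/(Z₁+Z₂), |Z| = 9360 Ω, ∠Z = -5.04°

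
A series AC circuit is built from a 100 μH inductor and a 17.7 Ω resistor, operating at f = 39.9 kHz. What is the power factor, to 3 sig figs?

0.577

ω = 2πf = 250700 rad/s
X_L = ωL = 25.1 Ω
Z = 17.7 + j25.1 Ω
|Z| = √(17.7² + 25.1²) = 30.7 Ω
∠Z = arctan(25.1/17.7) = 54.8°
cos φ = cos(54.8°) = 0.577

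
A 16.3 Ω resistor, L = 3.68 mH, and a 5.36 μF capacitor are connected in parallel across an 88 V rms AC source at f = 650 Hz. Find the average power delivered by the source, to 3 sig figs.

ω = 2πf = 4084 rad/s
X_L = ωL = 15.0 Ω
X_C = 1/(ωC) = 45.7 Ω
Parallel: admittances add. Y = 1/R + 1/(jωL) + jωC
Y = (0.0613 − j0.0446) S
|Y| = 0.0759 S → |Z| = 1/|Y| = 13.2 Ω, ∠Z = −∠Y = 36.0°
I = V/|Z| = 6.68 A
P = VI cos φ = 88 × 6.68 × cos(36.0°) = 475 W

475 W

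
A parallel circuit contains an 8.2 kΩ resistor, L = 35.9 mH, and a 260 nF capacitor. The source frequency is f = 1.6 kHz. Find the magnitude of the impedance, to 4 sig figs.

ω = 2πf = 10050 rad/s
X_L = ωL = 360.9 Ω
X_C = 1/(ωC) = 382.6 Ω
Parallel: admittances add. Y = 1/R + 1/(jωL) + jωC
Y = (0.0001220 − j0.0001570) S
|Y| = 0.0001988 S → |Z| = 1/|Y| = 5030 Ω, ∠Z = −∠Y = 52.16°

5030 Ω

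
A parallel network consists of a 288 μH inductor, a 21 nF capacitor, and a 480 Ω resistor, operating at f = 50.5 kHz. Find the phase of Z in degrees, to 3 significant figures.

ω = 2πf = 317300 rad/s
X_L = ωL = 91.4 Ω
X_C = 1/(ωC) = 150 Ω
Parallel: admittances add. Y = 1/R + 1/(jωL) + jωC
Y = (0.00208 − j0.00428) S
|Y| = 0.00476 S → |Z| = 1/|Y| = 210 Ω, ∠Z = −∠Y = 64.0°

64.0°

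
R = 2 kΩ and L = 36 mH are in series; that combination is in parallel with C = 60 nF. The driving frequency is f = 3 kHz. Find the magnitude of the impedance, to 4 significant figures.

928.8 Ω

ω = 2πf = 18850 rad/s
X_L = ωL = 678.6 Ω
X_C = 1/(ωC) = 884.2 Ω
Branch 1 (R+jX_L): Z₁ = 2000 + j678.6 Ω, |Z₁| = 2112 Ω
Branch 2 (−jX_C): Z₂ = −j884.2 Ω
Parallel: Z = Z₁Z₂/(Z₁+Z₂), |Z| = 928.8 Ω, ∠Z = -65.39°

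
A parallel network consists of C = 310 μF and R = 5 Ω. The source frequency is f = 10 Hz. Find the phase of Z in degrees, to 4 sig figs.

ω = 2πf = 62.83 rad/s
X_C = 1/(ωC) = 51.34 Ω
Parallel: admittances add. Y = 1/R + jωC
Y = (0.2000 + j0.01948) S
|Y| = 0.2009 S → |Z| = 1/|Y| = 4.976 Ω, ∠Z = −∠Y = -5.562°

-5.562°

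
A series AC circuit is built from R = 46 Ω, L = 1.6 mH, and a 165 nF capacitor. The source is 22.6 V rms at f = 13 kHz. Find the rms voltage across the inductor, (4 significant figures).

ω = 2πf = 81680 rad/s
X_L = ωL = 130.7 Ω
X_C = 1/(ωC) = 74.20 Ω
Net reactance X = X_L − X_C = 56.49 Ω
Z = 46.00 + j56.49 Ω
|Z| = √(46.00² + 56.49²) = 72.85 Ω
I = V/|Z| = 310.2 mA
V_L = I·|Z_L| = 0.3102 × 130.7 = 40.54 V

40.54 V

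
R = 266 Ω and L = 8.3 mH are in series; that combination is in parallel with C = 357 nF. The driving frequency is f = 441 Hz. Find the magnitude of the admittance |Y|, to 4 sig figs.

ω = 2πf = 2771 rad/s
X_L = ωL = 23.00 Ω
X_C = 1/(ωC) = 1011 Ω
Branch 1 (R+jX_L): Z₁ = 266.0 + j23.00 Ω, |Z₁| = 267.0 Ω
Branch 2 (−jX_C): Z₂ = −j1011 Ω
Parallel: Z = Z₁Z₂/(Z₁+Z₂), |Z| = 263.8 Ω, ∠Z = -10.13°
|Y| = 1/|Z| = 3.791 mS

3.791 mS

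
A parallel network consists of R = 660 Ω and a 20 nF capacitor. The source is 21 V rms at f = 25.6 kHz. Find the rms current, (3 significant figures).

74.7 mA

ω = 2πf = 160800 rad/s
X_C = 1/(ωC) = 311 Ω
Parallel: admittances add. Y = 1/R + jωC
Y = (0.00152 + j0.00322) S
|Y| = 0.00356 S → |Z| = 1/|Y| = 281 Ω, ∠Z = −∠Y = -64.8°
I = V/|Z| = 21/281 = 74.7 mA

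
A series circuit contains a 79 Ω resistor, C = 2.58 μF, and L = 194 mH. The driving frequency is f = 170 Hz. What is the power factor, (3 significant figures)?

ω = 2πf = 1068 rad/s
X_L = ωL = 207 Ω
X_C = 1/(ωC) = 363 Ω
Net reactance X = X_L − X_C = -156 Ω
Z = 79.0 − j156 Ω
|Z| = √(79.0² + 156²) = 175 Ω
∠Z = arctan(-156/79.0) = -63.1°
cos φ = cos(-63.1°) = 0.453

0.453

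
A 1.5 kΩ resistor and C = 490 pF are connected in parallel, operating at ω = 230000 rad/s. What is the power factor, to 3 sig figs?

0.986

X_C = 1/(ωC) = 8870 Ω
Parallel: admittances add. Y = 1/R + jωC
Y = (0.000667 + j0.000113) S
|Y| = 0.000676 S → |Z| = 1/|Y| = 1480 Ω, ∠Z = −∠Y = -9.60°
cos φ = cos(-9.60°) = 0.986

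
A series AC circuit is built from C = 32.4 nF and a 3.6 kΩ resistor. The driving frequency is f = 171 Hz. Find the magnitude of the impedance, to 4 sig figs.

ω = 2πf = 1074 rad/s
X_C = 1/(ωC) = 28730 Ω
Z = 3600 − j28730 Ω
|Z| = √(3600² + 28730²) = 28950 Ω

28950 Ω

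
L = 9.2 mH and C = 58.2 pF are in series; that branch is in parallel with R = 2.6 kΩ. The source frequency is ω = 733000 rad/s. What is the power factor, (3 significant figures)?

0.988

X_L = ωL = 6740 Ω
X_C = 1/(ωC) = 23400 Ω
Branch 1: Z₁ = R = 2600 Ω
Branch 2 (series LC): Z₂ = j(X_L − X_C) = −j16700 Ω
Parallel: Z = Z₁Z₂/(Z₁+Z₂), |Z| = 2570 Ω, ∠Z = -8.85°
cos φ = cos(-8.85°) = 0.988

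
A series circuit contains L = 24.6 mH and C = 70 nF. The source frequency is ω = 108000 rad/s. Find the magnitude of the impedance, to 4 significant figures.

X_L = ωL = 2657 Ω
X_C = 1/(ωC) = 132.3 Ω
Net reactance X = X_L − X_C = 2525 Ω
Z = j2525 Ω
|Z| = √(0² + 2525²) = 2525 Ω

2525 Ω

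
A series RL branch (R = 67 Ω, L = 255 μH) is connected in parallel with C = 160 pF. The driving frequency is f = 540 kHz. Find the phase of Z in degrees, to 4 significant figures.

ω = 2πf = 3.393e+06 rad/s
X_L = ωL = 865.2 Ω
X_C = 1/(ωC) = 1842 Ω
Branch 1 (R+jX_L): Z₁ = 67.00 + j865.2 Ω, |Z₁| = 867.8 Ω
Branch 2 (−jX_C): Z₂ = −j1842 Ω
Parallel: Z = Z₁Z₂/(Z₁+Z₂), |Z| = 1633 Ω, ∠Z = 81.65°

81.65°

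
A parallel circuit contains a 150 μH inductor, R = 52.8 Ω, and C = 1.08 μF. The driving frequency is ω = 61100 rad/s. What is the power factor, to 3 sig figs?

0.402

X_L = ωL = 9.16 Ω
X_C = 1/(ωC) = 15.2 Ω
Parallel: admittances add. Y = 1/R + 1/(jωL) + jωC
Y = (0.0189 − j0.0431) S
|Y| = 0.0471 S → |Z| = 1/|Y| = 21.2 Ω, ∠Z = −∠Y = 66.3°
cos φ = cos(66.3°) = 0.402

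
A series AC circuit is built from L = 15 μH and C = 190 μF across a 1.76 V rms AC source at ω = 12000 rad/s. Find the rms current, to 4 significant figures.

X_L = ωL = 0.1800 Ω
X_C = 1/(ωC) = 0.4386 Ω
Net reactance X = X_L − X_C = -0.2586 Ω
Z = − j0.2586 Ω
|Z| = √(0² + 0.2586²) = 0.2586 Ω
I = V/|Z| = 1.76/0.2586 = 6.806 A

6.806 A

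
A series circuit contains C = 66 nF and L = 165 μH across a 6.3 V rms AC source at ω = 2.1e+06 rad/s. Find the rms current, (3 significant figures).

18.6 mA

X_L = ωL = 346 Ω
X_C = 1/(ωC) = 7.22 Ω
Net reactance X = X_L − X_C = 339 Ω
Z = j339 Ω
|Z| = √(0² + 339²) = 339 Ω
I = V/|Z| = 6.3/339 = 18.6 mA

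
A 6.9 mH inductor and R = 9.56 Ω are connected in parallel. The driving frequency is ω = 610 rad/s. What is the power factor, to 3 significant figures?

0.403

X_L = ωL = 4.21 Ω
Parallel: admittances add. Y = 1/R + 1/(jωL)
Y = (0.105 − j0.238) S
|Y| = 0.260 S → |Z| = 1/|Y| = 3.85 Ω, ∠Z = −∠Y = 66.2°
cos φ = cos(66.2°) = 0.403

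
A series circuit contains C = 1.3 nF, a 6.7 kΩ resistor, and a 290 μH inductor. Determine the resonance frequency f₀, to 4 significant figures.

259.2 kHz

ω₀ = 1/√(LC) = 1/√(0.00029 × 1.3e-09) = 1.629e+06 rad/s
f₀ = ω₀/(2π) = 259.2 kHz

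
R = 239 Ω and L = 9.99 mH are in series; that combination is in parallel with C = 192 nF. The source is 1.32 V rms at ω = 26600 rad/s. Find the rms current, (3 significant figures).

X_L = ωL = 266 Ω
X_C = 1/(ωC) = 196 Ω
Branch 1 (R+jX_L): Z₁ = 239 + j266 Ω, |Z₁| = 357 Ω
Branch 2 (−jX_C): Z₂ = −j196 Ω
Parallel: Z = Z₁Z₂/(Z₁+Z₂), |Z| = 281 Ω, ∠Z = -58.3°
I = V/|Z| = 1.32/281 = 4.70 mA

4.70 mA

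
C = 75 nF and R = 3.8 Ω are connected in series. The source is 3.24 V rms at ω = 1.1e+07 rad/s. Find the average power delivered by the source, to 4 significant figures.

X_C = 1/(ωC) = 1.212 Ω
Z = 3.800 − j1.212 Ω
|Z| = √(3.800² + 1.212²) = 3.989 Ω
∠Z = arctan(-1.212/3.800) = -17.69°
I = V/|Z| = 812.3 mA
P = VI cos φ = 3.24 × 0.8123 × cos(-17.69°) = 2.507 W

2.507 W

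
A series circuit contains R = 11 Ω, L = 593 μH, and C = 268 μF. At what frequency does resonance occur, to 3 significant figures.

399 Hz

ω₀ = 1/√(LC) = 1/√(0.000593 × 0.000268) = 2508 rad/s
f₀ = ω₀/(2π) = 399 Hz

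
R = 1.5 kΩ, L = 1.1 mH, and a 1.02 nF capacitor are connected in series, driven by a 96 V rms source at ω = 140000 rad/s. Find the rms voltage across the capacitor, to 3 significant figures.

95.9 V

X_L = ωL = 154 Ω
X_C = 1/(ωC) = 7000 Ω
Net reactance X = X_L − X_C = -6850 Ω
Z = 1500 − j6850 Ω
|Z| = √(1500² + 6850²) = 7010 Ω
I = V/|Z| = 13.7 mA
V_C = I·|Z_C| = 0.0137 × 7000 = 95.9 V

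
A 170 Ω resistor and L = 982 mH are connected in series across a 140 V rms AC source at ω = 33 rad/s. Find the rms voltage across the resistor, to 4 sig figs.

137.5 V

X_L = ωL = 32.41 Ω
Z = 170.0 + j32.41 Ω
|Z| = √(170.0² + 32.41²) = 173.1 Ω
I = V/|Z| = 809.0 mA
V_R = I·|Z_R| = 0.8090 × 170.0 = 137.5 V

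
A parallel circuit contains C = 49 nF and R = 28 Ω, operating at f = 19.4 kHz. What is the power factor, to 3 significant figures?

ω = 2πf = 121900 rad/s
X_C = 1/(ωC) = 167 Ω
Parallel: admittances add. Y = 1/R + jωC
Y = (0.0357 + j0.00597) S
|Y| = 0.0362 S → |Z| = 1/|Y| = 27.6 Ω, ∠Z = −∠Y = -9.49°
cos φ = cos(-9.49°) = 0.986

0.986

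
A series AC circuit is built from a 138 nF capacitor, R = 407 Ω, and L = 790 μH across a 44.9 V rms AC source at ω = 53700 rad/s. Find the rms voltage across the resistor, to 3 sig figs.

X_L = ωL = 42.4 Ω
X_C = 1/(ωC) = 135 Ω
Net reactance X = X_L − X_C = -92.5 Ω
Z = 407 − j92.5 Ω
|Z| = √(407² + 92.5²) = 417 Ω
I = V/|Z| = 108 mA
V_R = I·|Z_R| = 0.108 × 407 = 43.8 V

43.8 V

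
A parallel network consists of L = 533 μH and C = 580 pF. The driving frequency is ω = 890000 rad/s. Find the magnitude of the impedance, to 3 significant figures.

X_L = ωL = 474 Ω
X_C = 1/(ωC) = 1940 Ω
Parallel: admittances add. Y = 1/(jωL) + jωC
Y = (0 − j0.00159) S
|Y| = 0.00159 S → |Z| = 1/|Y| = 628 Ω, ∠Z = −∠Y = 90.0°

628 Ω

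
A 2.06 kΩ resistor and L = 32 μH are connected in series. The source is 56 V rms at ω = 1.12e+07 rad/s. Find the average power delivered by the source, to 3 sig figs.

X_L = ωL = 358 Ω
Z = 2060 + j358 Ω
|Z| = √(2060² + 358²) = 2090 Ω
∠Z = arctan(358/2060) = 9.87°
I = V/|Z| = 26.8 mA
P = VI cos φ = 56 × 0.0268 × cos(9.87°) = 1.48 W

1.48 W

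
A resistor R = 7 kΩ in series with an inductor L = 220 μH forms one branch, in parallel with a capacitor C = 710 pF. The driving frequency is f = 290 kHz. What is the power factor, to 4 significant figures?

0.1101

ω = 2πf = 1.822e+06 rad/s
X_L = ωL = 400.9 Ω
X_C = 1/(ωC) = 773.0 Ω
Branch 1 (R+jX_L): Z₁ = 7000 + j400.9 Ω, |Z₁| = 7011 Ω
Branch 2 (−jX_C): Z₂ = −j773.0 Ω
Parallel: Z = Z₁Z₂/(Z₁+Z₂), |Z| = 773.1 Ω, ∠Z = -83.68°
cos φ = cos(-83.68°) = 0.1101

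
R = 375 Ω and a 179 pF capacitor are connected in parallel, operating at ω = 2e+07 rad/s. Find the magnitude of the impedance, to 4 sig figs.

X_C = 1/(ωC) = 279.3 Ω
Parallel: admittances add. Y = 1/R + jωC
Y = (0.002667 + j0.003580) S
|Y| = 0.004464 S → |Z| = 1/|Y| = 224.0 Ω, ∠Z = −∠Y = -53.32°

224.0 Ω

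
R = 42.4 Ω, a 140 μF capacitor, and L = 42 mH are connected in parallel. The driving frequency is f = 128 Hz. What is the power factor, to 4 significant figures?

ω = 2πf = 804.2 rad/s
X_L = ωL = 33.78 Ω
X_C = 1/(ωC) = 8.881 Ω
Parallel: admittances add. Y = 1/R + 1/(jωL) + jωC
Y = (0.02358 + j0.08299) S
|Y| = 0.08628 S → |Z| = 1/|Y| = 11.59 Ω, ∠Z = −∠Y = -74.14°
cos φ = cos(-74.14°) = 0.2734

0.2734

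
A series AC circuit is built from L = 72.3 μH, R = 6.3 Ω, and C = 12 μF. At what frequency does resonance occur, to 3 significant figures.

5.40 kHz

ω₀ = 1/√(LC) = 1/√(7.23e-05 × 1.2e-05) = 33950 rad/s
f₀ = ω₀/(2π) = 5.40 kHz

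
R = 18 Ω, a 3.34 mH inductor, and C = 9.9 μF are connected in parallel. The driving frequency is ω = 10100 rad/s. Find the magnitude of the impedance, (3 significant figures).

X_L = ωL = 33.7 Ω
X_C = 1/(ωC) = 10.0 Ω
Parallel: admittances add. Y = 1/R + 1/(jωL) + jωC
Y = (0.0556 + j0.0703) S
|Y| = 0.0896 S → |Z| = 1/|Y| = 11.2 Ω, ∠Z = −∠Y = -51.7°

11.2 Ω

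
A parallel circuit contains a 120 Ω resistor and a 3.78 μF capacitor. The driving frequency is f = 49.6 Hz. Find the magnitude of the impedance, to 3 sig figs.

ω = 2πf = 311.6 rad/s
X_C = 1/(ωC) = 849 Ω
Parallel: admittances add. Y = 1/R + jωC
Y = (0.00833 + j0.00118) S
|Y| = 0.00842 S → |Z| = 1/|Y| = 119 Ω, ∠Z = −∠Y = -8.05°

119 Ω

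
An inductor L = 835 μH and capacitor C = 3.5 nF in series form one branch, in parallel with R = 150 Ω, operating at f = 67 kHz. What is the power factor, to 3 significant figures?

0.909

ω = 2πf = 421000 rad/s
X_L = ωL = 352 Ω
X_C = 1/(ωC) = 679 Ω
Branch 1: Z₁ = R = 150 Ω
Branch 2 (series LC): Z₂ = j(X_L − X_C) = −j327 Ω
Parallel: Z = Z₁Z₂/(Z₁+Z₂), |Z| = 136 Ω, ∠Z = -24.6°
cos φ = cos(-24.6°) = 0.909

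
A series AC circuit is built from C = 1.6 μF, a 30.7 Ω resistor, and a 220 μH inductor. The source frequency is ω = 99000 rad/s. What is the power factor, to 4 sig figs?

X_L = ωL = 21.78 Ω
X_C = 1/(ωC) = 6.313 Ω
Net reactance X = X_L − X_C = 15.47 Ω
Z = 30.70 + j15.47 Ω
|Z| = √(30.70² + 15.47²) = 34.38 Ω
∠Z = arctan(15.47/30.70) = 26.74°
cos φ = cos(26.74°) = 0.8931

0.8931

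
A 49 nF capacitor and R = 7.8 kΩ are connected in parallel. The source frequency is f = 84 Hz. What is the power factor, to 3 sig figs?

0.980

ω = 2πf = 527.8 rad/s
X_C = 1/(ωC) = 38700 Ω
Parallel: admittances add. Y = 1/R + jωC
Y = (0.000128 + j2.59e-05) S
|Y| = 0.000131 S → |Z| = 1/|Y| = 7650 Ω, ∠Z = −∠Y = -11.4°
cos φ = cos(-11.4°) = 0.980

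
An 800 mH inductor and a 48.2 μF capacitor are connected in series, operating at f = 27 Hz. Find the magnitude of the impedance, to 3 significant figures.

ω = 2πf = 169.6 rad/s
X_L = ωL = 136 Ω
X_C = 1/(ωC) = 122 Ω
Net reactance X = X_L − X_C = 13.4 Ω
Z = j13.4 Ω
|Z| = √(0² + 13.4²) = 13.4 Ω

13.4 Ω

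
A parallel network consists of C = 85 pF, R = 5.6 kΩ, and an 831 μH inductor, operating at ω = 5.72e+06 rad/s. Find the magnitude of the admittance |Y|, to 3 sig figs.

X_L = ωL = 4750 Ω
X_C = 1/(ωC) = 2060 Ω
Parallel: admittances add. Y = 1/R + 1/(jωL) + jωC
Y = (0.000179 + j0.000276) S
|Y| = 0.000329 S → |Z| = 1/|Y| = 3040 Ω, ∠Z = −∠Y = -57.1°

329 μS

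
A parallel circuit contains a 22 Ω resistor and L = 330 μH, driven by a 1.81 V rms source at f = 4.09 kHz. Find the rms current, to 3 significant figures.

ω = 2πf = 25700 rad/s
X_L = ωL = 8.48 Ω
Parallel: admittances add. Y = 1/R + 1/(jωL)
Y = (0.0455 − j0.118) S
|Y| = 0.126 S → |Z| = 1/|Y| = 7.91 Ω, ∠Z = −∠Y = 68.9°
I = V/|Z| = 1.81/7.91 = 229 mA

229 mA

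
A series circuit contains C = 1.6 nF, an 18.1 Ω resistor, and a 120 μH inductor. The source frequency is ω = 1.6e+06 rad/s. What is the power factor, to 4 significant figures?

X_L = ωL = 192.0 Ω
X_C = 1/(ωC) = 390.6 Ω
Net reactance X = X_L − X_C = -198.6 Ω
Z = 18.10 − j198.6 Ω
|Z| = √(18.10² + 198.6²) = 199.4 Ω
∠Z = arctan(-198.6/18.10) = -84.79°
cos φ = cos(-84.79°) = 0.09075

0.09075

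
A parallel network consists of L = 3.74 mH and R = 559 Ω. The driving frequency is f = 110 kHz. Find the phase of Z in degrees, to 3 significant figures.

ω = 2πf = 691200 rad/s
X_L = ωL = 2580 Ω
Parallel: admittances add. Y = 1/R + 1/(jωL)
Y = (0.00179 − j0.000387) S
|Y| = 0.00183 S → |Z| = 1/|Y| = 546 Ω, ∠Z = −∠Y = 12.2°

12.2°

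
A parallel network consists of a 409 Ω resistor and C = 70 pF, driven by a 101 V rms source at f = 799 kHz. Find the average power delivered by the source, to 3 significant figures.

24.9 W

ω = 2πf = 5.02e+06 rad/s
X_C = 1/(ωC) = 2850 Ω
Parallel: admittances add. Y = 1/R + jωC
Y = (0.00244 + j0.000351) S
|Y| = 0.00247 S → |Z| = 1/|Y| = 405 Ω, ∠Z = −∠Y = -8.18°
I = V/|Z| = 249 mA
P = VI cos φ = 101 × 0.249 × cos(-8.18°) = 24.9 W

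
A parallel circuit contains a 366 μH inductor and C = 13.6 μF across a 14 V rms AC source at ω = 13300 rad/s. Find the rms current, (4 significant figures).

343.7 mA

X_L = ωL = 4.868 Ω
X_C = 1/(ωC) = 5.529 Ω
Parallel: admittances add. Y = 1/(jωL) + jωC
Y = (0 − j0.02455) S
|Y| = 0.02455 S → |Z| = 1/|Y| = 40.73 Ω, ∠Z = −∠Y = 90.00°
I = V/|Z| = 14/40.73 = 343.7 mA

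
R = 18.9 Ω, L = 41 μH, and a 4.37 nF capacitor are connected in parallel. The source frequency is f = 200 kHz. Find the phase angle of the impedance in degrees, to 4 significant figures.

ω = 2πf = 1.257e+06 rad/s
X_L = ωL = 51.52 Ω
X_C = 1/(ωC) = 182.1 Ω
Parallel: admittances add. Y = 1/R + 1/(jωL) + jωC
Y = (0.05291 − j0.01392) S
|Y| = 0.05471 S → |Z| = 1/|Y| = 18.28 Ω, ∠Z = −∠Y = 14.74°

14.74°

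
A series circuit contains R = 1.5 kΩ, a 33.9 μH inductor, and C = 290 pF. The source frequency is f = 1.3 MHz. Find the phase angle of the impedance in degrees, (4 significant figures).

ω = 2πf = 8.168e+06 rad/s
X_L = ωL = 276.9 Ω
X_C = 1/(ωC) = 422.2 Ω
Net reactance X = X_L − X_C = -145.3 Ω
Z = 1500 − j145.3 Ω
|Z| = √(1500² + 145.3²) = 1507 Ω
∠Z = arctan(-145.3/1500) = -5.531°

-5.531°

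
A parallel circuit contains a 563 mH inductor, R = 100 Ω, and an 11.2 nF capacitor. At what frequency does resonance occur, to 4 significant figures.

2.004 kHz

ω₀ = 1/√(LC) = 1/√(0.563 × 1.12e-08) = 12590 rad/s
f₀ = ω₀/(2π) = 2.004 kHz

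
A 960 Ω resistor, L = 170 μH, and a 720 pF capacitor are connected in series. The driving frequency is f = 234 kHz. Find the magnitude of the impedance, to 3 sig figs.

1180 Ω

ω = 2πf = 1.47e+06 rad/s
X_L = ωL = 250 Ω
X_C = 1/(ωC) = 945 Ω
Net reactance X = X_L − X_C = -695 Ω
Z = 960 − j695 Ω
|Z| = √(960² + 695²) = 1180 Ω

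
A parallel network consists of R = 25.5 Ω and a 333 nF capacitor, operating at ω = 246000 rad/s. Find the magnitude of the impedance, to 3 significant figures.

X_C = 1/(ωC) = 12.2 Ω
Parallel: admittances add. Y = 1/R + jωC
Y = (0.0392 + j0.0819) S
|Y| = 0.0908 S → |Z| = 1/|Y| = 11.0 Ω, ∠Z = −∠Y = -64.4°

11.0 Ω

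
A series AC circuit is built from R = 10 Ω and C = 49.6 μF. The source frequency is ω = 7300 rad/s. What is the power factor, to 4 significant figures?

X_C = 1/(ωC) = 2.762 Ω
Z = 10.00 − j2.762 Ω
|Z| = √(10.00² + 2.762²) = 10.37 Ω
∠Z = arctan(-2.762/10.00) = -15.44°
cos φ = cos(-15.44°) = 0.9639

0.9639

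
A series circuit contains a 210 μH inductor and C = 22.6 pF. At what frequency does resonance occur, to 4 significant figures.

ω₀ = 1/√(LC) = 1/√(0.00021 × 2.26e-11) = 1.452e+07 rad/s
f₀ = ω₀/(2π) = 2.310 MHz

2.310 MHz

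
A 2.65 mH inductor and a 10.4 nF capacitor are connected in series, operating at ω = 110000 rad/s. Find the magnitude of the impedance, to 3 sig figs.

X_L = ωL = 292 Ω
X_C = 1/(ωC) = 874 Ω
Net reactance X = X_L − X_C = -583 Ω
Z = − j583 Ω
|Z| = √(0² + 583²) = 583 Ω

583 Ω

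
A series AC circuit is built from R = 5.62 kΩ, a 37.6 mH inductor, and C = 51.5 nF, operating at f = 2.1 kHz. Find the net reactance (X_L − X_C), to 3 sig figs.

ω = 2πf = 13190 rad/s
X_L = ωL = 496 Ω
X_C = 1/(ωC) = 1470 Ω
X = 496 − 1470 = -975 Ω

-975 Ω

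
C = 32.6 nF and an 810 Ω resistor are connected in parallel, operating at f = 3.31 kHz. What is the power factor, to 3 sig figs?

0.877

ω = 2πf = 20800 rad/s
X_C = 1/(ωC) = 1470 Ω
Parallel: admittances add. Y = 1/R + jωC
Y = (0.00123 + j0.000678) S
|Y| = 0.00141 S → |Z| = 1/|Y| = 710 Ω, ∠Z = −∠Y = -28.8°
cos φ = cos(-28.8°) = 0.877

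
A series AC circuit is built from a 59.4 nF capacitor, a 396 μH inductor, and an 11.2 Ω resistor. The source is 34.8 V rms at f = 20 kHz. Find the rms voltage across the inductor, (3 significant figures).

20.4 V

ω = 2πf = 125700 rad/s
X_L = ωL = 49.8 Ω
X_C = 1/(ωC) = 134 Ω
Net reactance X = X_L − X_C = -84.2 Ω
Z = 11.2 − j84.2 Ω
|Z| = √(11.2² + 84.2²) = 84.9 Ω
I = V/|Z| = 410 mA
V_L = I·|Z_L| = 0.410 × 49.8 = 20.4 V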